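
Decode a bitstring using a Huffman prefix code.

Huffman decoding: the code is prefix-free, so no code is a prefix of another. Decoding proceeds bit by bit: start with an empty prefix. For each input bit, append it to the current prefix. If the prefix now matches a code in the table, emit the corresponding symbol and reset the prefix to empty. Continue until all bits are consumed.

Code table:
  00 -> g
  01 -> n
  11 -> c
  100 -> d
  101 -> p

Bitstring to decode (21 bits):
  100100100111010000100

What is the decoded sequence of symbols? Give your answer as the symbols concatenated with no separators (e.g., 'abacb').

Bit 0: prefix='1' (no match yet)
Bit 1: prefix='10' (no match yet)
Bit 2: prefix='100' -> emit 'd', reset
Bit 3: prefix='1' (no match yet)
Bit 4: prefix='10' (no match yet)
Bit 5: prefix='100' -> emit 'd', reset
Bit 6: prefix='1' (no match yet)
Bit 7: prefix='10' (no match yet)
Bit 8: prefix='100' -> emit 'd', reset
Bit 9: prefix='1' (no match yet)
Bit 10: prefix='11' -> emit 'c', reset
Bit 11: prefix='1' (no match yet)
Bit 12: prefix='10' (no match yet)
Bit 13: prefix='101' -> emit 'p', reset
Bit 14: prefix='0' (no match yet)
Bit 15: prefix='00' -> emit 'g', reset
Bit 16: prefix='0' (no match yet)
Bit 17: prefix='00' -> emit 'g', reset
Bit 18: prefix='1' (no match yet)
Bit 19: prefix='10' (no match yet)
Bit 20: prefix='100' -> emit 'd', reset

Answer: dddcpggd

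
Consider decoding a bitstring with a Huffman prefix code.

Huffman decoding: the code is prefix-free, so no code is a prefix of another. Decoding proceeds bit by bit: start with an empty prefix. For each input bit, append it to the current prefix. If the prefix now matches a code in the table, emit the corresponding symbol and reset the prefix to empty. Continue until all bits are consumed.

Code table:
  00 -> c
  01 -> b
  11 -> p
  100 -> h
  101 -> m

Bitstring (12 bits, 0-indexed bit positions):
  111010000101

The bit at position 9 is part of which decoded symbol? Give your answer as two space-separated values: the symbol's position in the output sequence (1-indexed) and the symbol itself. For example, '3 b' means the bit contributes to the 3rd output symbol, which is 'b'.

Bit 0: prefix='1' (no match yet)
Bit 1: prefix='11' -> emit 'p', reset
Bit 2: prefix='1' (no match yet)
Bit 3: prefix='10' (no match yet)
Bit 4: prefix='101' -> emit 'm', reset
Bit 5: prefix='0' (no match yet)
Bit 6: prefix='00' -> emit 'c', reset
Bit 7: prefix='0' (no match yet)
Bit 8: prefix='00' -> emit 'c', reset
Bit 9: prefix='1' (no match yet)
Bit 10: prefix='10' (no match yet)
Bit 11: prefix='101' -> emit 'm', reset

Answer: 5 m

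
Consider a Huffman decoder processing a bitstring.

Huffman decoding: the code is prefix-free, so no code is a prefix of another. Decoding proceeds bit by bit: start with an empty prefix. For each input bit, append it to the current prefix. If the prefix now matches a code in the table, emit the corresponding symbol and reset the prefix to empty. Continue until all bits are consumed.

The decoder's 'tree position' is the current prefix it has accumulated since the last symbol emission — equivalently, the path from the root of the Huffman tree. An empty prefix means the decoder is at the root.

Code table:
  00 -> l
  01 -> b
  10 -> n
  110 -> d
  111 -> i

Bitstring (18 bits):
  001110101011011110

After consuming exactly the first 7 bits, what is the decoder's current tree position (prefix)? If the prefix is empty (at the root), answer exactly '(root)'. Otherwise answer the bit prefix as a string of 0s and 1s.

Bit 0: prefix='0' (no match yet)
Bit 1: prefix='00' -> emit 'l', reset
Bit 2: prefix='1' (no match yet)
Bit 3: prefix='11' (no match yet)
Bit 4: prefix='111' -> emit 'i', reset
Bit 5: prefix='0' (no match yet)
Bit 6: prefix='01' -> emit 'b', reset

Answer: (root)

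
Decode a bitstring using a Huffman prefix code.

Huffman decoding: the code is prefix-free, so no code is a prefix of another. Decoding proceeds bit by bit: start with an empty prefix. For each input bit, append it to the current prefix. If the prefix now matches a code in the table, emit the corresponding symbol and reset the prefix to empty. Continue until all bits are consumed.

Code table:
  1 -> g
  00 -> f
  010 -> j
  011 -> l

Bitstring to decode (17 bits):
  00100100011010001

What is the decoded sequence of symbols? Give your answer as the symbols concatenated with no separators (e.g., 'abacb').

Answer: fgfgfljfg

Derivation:
Bit 0: prefix='0' (no match yet)
Bit 1: prefix='00' -> emit 'f', reset
Bit 2: prefix='1' -> emit 'g', reset
Bit 3: prefix='0' (no match yet)
Bit 4: prefix='00' -> emit 'f', reset
Bit 5: prefix='1' -> emit 'g', reset
Bit 6: prefix='0' (no match yet)
Bit 7: prefix='00' -> emit 'f', reset
Bit 8: prefix='0' (no match yet)
Bit 9: prefix='01' (no match yet)
Bit 10: prefix='011' -> emit 'l', reset
Bit 11: prefix='0' (no match yet)
Bit 12: prefix='01' (no match yet)
Bit 13: prefix='010' -> emit 'j', reset
Bit 14: prefix='0' (no match yet)
Bit 15: prefix='00' -> emit 'f', reset
Bit 16: prefix='1' -> emit 'g', reset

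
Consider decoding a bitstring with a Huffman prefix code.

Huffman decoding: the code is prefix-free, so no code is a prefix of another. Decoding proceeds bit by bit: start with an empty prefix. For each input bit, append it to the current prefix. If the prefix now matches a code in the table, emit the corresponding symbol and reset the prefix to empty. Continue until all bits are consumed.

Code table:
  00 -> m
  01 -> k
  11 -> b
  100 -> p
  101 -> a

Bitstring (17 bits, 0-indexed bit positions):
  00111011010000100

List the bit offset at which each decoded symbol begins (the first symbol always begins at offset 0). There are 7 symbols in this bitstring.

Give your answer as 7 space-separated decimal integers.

Bit 0: prefix='0' (no match yet)
Bit 1: prefix='00' -> emit 'm', reset
Bit 2: prefix='1' (no match yet)
Bit 3: prefix='11' -> emit 'b', reset
Bit 4: prefix='1' (no match yet)
Bit 5: prefix='10' (no match yet)
Bit 6: prefix='101' -> emit 'a', reset
Bit 7: prefix='1' (no match yet)
Bit 8: prefix='10' (no match yet)
Bit 9: prefix='101' -> emit 'a', reset
Bit 10: prefix='0' (no match yet)
Bit 11: prefix='00' -> emit 'm', reset
Bit 12: prefix='0' (no match yet)
Bit 13: prefix='00' -> emit 'm', reset
Bit 14: prefix='1' (no match yet)
Bit 15: prefix='10' (no match yet)
Bit 16: prefix='100' -> emit 'p', reset

Answer: 0 2 4 7 10 12 14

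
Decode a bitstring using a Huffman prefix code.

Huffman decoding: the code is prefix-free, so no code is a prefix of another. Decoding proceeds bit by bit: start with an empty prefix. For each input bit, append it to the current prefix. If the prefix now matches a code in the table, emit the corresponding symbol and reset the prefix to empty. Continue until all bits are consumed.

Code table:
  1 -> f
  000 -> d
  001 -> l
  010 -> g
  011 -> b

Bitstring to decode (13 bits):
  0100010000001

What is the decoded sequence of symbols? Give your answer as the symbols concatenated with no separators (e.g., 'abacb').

Bit 0: prefix='0' (no match yet)
Bit 1: prefix='01' (no match yet)
Bit 2: prefix='010' -> emit 'g', reset
Bit 3: prefix='0' (no match yet)
Bit 4: prefix='00' (no match yet)
Bit 5: prefix='001' -> emit 'l', reset
Bit 6: prefix='0' (no match yet)
Bit 7: prefix='00' (no match yet)
Bit 8: prefix='000' -> emit 'd', reset
Bit 9: prefix='0' (no match yet)
Bit 10: prefix='00' (no match yet)
Bit 11: prefix='000' -> emit 'd', reset
Bit 12: prefix='1' -> emit 'f', reset

Answer: glddf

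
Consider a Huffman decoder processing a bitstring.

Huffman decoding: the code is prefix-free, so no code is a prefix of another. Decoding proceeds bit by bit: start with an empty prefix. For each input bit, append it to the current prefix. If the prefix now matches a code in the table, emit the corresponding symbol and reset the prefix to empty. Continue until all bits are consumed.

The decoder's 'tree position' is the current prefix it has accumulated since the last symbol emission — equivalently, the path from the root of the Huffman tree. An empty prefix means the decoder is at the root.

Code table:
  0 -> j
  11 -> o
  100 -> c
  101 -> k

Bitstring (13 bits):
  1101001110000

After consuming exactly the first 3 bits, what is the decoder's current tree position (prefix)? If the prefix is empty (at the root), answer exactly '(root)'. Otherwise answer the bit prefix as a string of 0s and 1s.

Answer: (root)

Derivation:
Bit 0: prefix='1' (no match yet)
Bit 1: prefix='11' -> emit 'o', reset
Bit 2: prefix='0' -> emit 'j', reset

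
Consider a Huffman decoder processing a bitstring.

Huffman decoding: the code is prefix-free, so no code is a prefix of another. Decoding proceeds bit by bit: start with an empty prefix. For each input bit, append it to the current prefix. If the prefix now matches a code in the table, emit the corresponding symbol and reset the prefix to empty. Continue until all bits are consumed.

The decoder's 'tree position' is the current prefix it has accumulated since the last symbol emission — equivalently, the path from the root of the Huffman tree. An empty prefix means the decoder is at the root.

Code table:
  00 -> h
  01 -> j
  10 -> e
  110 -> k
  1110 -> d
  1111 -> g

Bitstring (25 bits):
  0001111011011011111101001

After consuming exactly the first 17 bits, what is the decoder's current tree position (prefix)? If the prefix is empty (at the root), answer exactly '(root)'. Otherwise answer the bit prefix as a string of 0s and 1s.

Bit 0: prefix='0' (no match yet)
Bit 1: prefix='00' -> emit 'h', reset
Bit 2: prefix='0' (no match yet)
Bit 3: prefix='01' -> emit 'j', reset
Bit 4: prefix='1' (no match yet)
Bit 5: prefix='11' (no match yet)
Bit 6: prefix='111' (no match yet)
Bit 7: prefix='1110' -> emit 'd', reset
Bit 8: prefix='1' (no match yet)
Bit 9: prefix='11' (no match yet)
Bit 10: prefix='110' -> emit 'k', reset
Bit 11: prefix='1' (no match yet)
Bit 12: prefix='11' (no match yet)
Bit 13: prefix='110' -> emit 'k', reset
Bit 14: prefix='1' (no match yet)
Bit 15: prefix='11' (no match yet)
Bit 16: prefix='111' (no match yet)

Answer: 111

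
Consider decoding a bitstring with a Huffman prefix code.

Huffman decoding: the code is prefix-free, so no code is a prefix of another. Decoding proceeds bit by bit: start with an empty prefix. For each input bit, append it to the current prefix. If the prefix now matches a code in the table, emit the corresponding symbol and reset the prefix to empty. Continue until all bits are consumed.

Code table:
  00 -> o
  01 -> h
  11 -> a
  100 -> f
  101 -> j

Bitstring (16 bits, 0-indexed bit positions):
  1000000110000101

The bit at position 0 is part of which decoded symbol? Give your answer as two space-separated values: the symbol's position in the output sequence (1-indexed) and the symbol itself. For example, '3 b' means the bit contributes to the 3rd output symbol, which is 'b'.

Bit 0: prefix='1' (no match yet)
Bit 1: prefix='10' (no match yet)
Bit 2: prefix='100' -> emit 'f', reset
Bit 3: prefix='0' (no match yet)
Bit 4: prefix='00' -> emit 'o', reset

Answer: 1 f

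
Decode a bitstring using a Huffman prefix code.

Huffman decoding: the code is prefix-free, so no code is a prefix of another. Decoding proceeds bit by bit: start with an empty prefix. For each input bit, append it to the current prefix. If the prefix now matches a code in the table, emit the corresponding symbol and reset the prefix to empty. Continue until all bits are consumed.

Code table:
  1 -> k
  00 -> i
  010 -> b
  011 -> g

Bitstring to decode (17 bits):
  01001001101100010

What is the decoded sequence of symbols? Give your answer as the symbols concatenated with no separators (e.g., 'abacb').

Answer: bbggib

Derivation:
Bit 0: prefix='0' (no match yet)
Bit 1: prefix='01' (no match yet)
Bit 2: prefix='010' -> emit 'b', reset
Bit 3: prefix='0' (no match yet)
Bit 4: prefix='01' (no match yet)
Bit 5: prefix='010' -> emit 'b', reset
Bit 6: prefix='0' (no match yet)
Bit 7: prefix='01' (no match yet)
Bit 8: prefix='011' -> emit 'g', reset
Bit 9: prefix='0' (no match yet)
Bit 10: prefix='01' (no match yet)
Bit 11: prefix='011' -> emit 'g', reset
Bit 12: prefix='0' (no match yet)
Bit 13: prefix='00' -> emit 'i', reset
Bit 14: prefix='0' (no match yet)
Bit 15: prefix='01' (no match yet)
Bit 16: prefix='010' -> emit 'b', reset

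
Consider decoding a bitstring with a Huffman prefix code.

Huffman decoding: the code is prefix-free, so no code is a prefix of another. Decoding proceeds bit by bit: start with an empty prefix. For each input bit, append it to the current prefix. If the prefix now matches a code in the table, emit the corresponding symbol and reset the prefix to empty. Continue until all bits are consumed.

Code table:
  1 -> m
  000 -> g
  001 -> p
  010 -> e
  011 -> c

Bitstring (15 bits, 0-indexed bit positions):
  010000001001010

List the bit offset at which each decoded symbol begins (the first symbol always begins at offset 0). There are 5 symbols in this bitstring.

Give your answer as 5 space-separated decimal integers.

Bit 0: prefix='0' (no match yet)
Bit 1: prefix='01' (no match yet)
Bit 2: prefix='010' -> emit 'e', reset
Bit 3: prefix='0' (no match yet)
Bit 4: prefix='00' (no match yet)
Bit 5: prefix='000' -> emit 'g', reset
Bit 6: prefix='0' (no match yet)
Bit 7: prefix='00' (no match yet)
Bit 8: prefix='001' -> emit 'p', reset
Bit 9: prefix='0' (no match yet)
Bit 10: prefix='00' (no match yet)
Bit 11: prefix='001' -> emit 'p', reset
Bit 12: prefix='0' (no match yet)
Bit 13: prefix='01' (no match yet)
Bit 14: prefix='010' -> emit 'e', reset

Answer: 0 3 6 9 12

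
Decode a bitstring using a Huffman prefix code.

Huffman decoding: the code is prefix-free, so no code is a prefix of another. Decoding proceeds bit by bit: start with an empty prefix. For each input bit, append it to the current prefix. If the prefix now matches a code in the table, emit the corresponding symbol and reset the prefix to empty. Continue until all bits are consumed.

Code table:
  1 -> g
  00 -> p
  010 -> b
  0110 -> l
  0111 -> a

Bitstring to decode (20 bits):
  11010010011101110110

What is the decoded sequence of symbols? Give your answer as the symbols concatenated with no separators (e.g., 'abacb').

Answer: ggbbaal

Derivation:
Bit 0: prefix='1' -> emit 'g', reset
Bit 1: prefix='1' -> emit 'g', reset
Bit 2: prefix='0' (no match yet)
Bit 3: prefix='01' (no match yet)
Bit 4: prefix='010' -> emit 'b', reset
Bit 5: prefix='0' (no match yet)
Bit 6: prefix='01' (no match yet)
Bit 7: prefix='010' -> emit 'b', reset
Bit 8: prefix='0' (no match yet)
Bit 9: prefix='01' (no match yet)
Bit 10: prefix='011' (no match yet)
Bit 11: prefix='0111' -> emit 'a', reset
Bit 12: prefix='0' (no match yet)
Bit 13: prefix='01' (no match yet)
Bit 14: prefix='011' (no match yet)
Bit 15: prefix='0111' -> emit 'a', reset
Bit 16: prefix='0' (no match yet)
Bit 17: prefix='01' (no match yet)
Bit 18: prefix='011' (no match yet)
Bit 19: prefix='0110' -> emit 'l', reset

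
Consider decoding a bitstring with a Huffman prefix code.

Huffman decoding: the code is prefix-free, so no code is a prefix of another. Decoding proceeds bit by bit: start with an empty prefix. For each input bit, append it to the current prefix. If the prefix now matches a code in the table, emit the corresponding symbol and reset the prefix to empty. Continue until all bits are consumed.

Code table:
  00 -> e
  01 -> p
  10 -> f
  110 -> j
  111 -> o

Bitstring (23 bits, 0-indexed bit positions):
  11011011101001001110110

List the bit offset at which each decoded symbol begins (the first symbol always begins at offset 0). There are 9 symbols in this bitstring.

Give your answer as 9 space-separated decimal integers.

Bit 0: prefix='1' (no match yet)
Bit 1: prefix='11' (no match yet)
Bit 2: prefix='110' -> emit 'j', reset
Bit 3: prefix='1' (no match yet)
Bit 4: prefix='11' (no match yet)
Bit 5: prefix='110' -> emit 'j', reset
Bit 6: prefix='1' (no match yet)
Bit 7: prefix='11' (no match yet)
Bit 8: prefix='111' -> emit 'o', reset
Bit 9: prefix='0' (no match yet)
Bit 10: prefix='01' -> emit 'p', reset
Bit 11: prefix='0' (no match yet)
Bit 12: prefix='00' -> emit 'e', reset
Bit 13: prefix='1' (no match yet)
Bit 14: prefix='10' -> emit 'f', reset
Bit 15: prefix='0' (no match yet)
Bit 16: prefix='01' -> emit 'p', reset
Bit 17: prefix='1' (no match yet)
Bit 18: prefix='11' (no match yet)
Bit 19: prefix='110' -> emit 'j', reset
Bit 20: prefix='1' (no match yet)
Bit 21: prefix='11' (no match yet)
Bit 22: prefix='110' -> emit 'j', reset

Answer: 0 3 6 9 11 13 15 17 20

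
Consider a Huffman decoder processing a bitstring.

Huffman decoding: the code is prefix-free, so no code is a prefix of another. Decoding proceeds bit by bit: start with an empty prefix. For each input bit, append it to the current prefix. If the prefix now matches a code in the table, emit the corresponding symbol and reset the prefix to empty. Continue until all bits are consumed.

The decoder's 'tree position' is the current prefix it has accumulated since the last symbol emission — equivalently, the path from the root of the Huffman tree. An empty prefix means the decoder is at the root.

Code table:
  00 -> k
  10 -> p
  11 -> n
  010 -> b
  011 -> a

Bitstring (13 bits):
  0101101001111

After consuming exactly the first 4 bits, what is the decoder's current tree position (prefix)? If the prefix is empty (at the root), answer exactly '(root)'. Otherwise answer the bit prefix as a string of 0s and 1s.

Answer: 1

Derivation:
Bit 0: prefix='0' (no match yet)
Bit 1: prefix='01' (no match yet)
Bit 2: prefix='010' -> emit 'b', reset
Bit 3: prefix='1' (no match yet)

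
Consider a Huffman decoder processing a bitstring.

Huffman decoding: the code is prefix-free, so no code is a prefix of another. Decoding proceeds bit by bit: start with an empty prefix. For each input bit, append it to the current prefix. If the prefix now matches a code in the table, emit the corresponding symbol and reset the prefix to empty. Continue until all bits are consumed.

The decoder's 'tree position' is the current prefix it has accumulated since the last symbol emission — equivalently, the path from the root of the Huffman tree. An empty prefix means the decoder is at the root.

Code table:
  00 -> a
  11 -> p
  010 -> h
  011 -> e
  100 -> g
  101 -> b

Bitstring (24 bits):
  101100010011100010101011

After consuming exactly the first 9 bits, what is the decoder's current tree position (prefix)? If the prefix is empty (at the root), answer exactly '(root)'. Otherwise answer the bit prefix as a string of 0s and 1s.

Answer: (root)

Derivation:
Bit 0: prefix='1' (no match yet)
Bit 1: prefix='10' (no match yet)
Bit 2: prefix='101' -> emit 'b', reset
Bit 3: prefix='1' (no match yet)
Bit 4: prefix='10' (no match yet)
Bit 5: prefix='100' -> emit 'g', reset
Bit 6: prefix='0' (no match yet)
Bit 7: prefix='01' (no match yet)
Bit 8: prefix='010' -> emit 'h', reset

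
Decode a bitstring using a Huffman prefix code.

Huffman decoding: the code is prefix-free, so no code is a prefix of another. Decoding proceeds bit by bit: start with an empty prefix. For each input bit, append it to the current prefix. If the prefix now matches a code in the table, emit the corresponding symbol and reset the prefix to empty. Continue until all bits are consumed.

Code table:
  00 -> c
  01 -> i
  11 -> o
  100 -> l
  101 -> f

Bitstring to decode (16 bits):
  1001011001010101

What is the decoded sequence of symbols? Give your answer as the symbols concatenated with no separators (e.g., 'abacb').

Bit 0: prefix='1' (no match yet)
Bit 1: prefix='10' (no match yet)
Bit 2: prefix='100' -> emit 'l', reset
Bit 3: prefix='1' (no match yet)
Bit 4: prefix='10' (no match yet)
Bit 5: prefix='101' -> emit 'f', reset
Bit 6: prefix='1' (no match yet)
Bit 7: prefix='10' (no match yet)
Bit 8: prefix='100' -> emit 'l', reset
Bit 9: prefix='1' (no match yet)
Bit 10: prefix='10' (no match yet)
Bit 11: prefix='101' -> emit 'f', reset
Bit 12: prefix='0' (no match yet)
Bit 13: prefix='01' -> emit 'i', reset
Bit 14: prefix='0' (no match yet)
Bit 15: prefix='01' -> emit 'i', reset

Answer: lflfii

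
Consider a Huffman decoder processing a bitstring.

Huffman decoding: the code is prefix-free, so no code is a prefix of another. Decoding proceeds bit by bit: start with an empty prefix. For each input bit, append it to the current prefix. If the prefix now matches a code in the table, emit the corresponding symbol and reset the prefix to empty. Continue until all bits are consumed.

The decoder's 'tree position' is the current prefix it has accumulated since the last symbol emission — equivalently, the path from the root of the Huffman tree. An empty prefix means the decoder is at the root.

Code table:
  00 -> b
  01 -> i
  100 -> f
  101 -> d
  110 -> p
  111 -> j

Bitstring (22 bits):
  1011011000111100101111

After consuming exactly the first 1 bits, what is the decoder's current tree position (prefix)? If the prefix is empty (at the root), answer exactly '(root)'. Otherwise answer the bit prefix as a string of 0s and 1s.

Answer: 1

Derivation:
Bit 0: prefix='1' (no match yet)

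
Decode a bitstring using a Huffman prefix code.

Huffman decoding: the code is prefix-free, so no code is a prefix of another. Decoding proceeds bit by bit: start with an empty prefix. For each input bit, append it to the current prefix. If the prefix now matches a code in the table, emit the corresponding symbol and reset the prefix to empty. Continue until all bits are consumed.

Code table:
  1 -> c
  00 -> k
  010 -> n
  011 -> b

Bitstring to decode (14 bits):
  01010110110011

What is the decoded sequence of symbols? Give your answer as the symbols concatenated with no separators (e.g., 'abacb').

Answer: ncbbkcc

Derivation:
Bit 0: prefix='0' (no match yet)
Bit 1: prefix='01' (no match yet)
Bit 2: prefix='010' -> emit 'n', reset
Bit 3: prefix='1' -> emit 'c', reset
Bit 4: prefix='0' (no match yet)
Bit 5: prefix='01' (no match yet)
Bit 6: prefix='011' -> emit 'b', reset
Bit 7: prefix='0' (no match yet)
Bit 8: prefix='01' (no match yet)
Bit 9: prefix='011' -> emit 'b', reset
Bit 10: prefix='0' (no match yet)
Bit 11: prefix='00' -> emit 'k', reset
Bit 12: prefix='1' -> emit 'c', reset
Bit 13: prefix='1' -> emit 'c', reset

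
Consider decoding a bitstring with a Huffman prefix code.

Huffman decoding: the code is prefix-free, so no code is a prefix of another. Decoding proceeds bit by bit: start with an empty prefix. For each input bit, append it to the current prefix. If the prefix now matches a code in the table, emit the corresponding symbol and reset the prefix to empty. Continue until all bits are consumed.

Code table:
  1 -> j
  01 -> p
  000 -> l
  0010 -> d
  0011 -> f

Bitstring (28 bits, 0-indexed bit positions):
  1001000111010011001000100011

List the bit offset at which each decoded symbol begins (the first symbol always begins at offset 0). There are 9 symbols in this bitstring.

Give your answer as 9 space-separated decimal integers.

Answer: 0 1 5 9 10 12 16 20 24

Derivation:
Bit 0: prefix='1' -> emit 'j', reset
Bit 1: prefix='0' (no match yet)
Bit 2: prefix='00' (no match yet)
Bit 3: prefix='001' (no match yet)
Bit 4: prefix='0010' -> emit 'd', reset
Bit 5: prefix='0' (no match yet)
Bit 6: prefix='00' (no match yet)
Bit 7: prefix='001' (no match yet)
Bit 8: prefix='0011' -> emit 'f', reset
Bit 9: prefix='1' -> emit 'j', reset
Bit 10: prefix='0' (no match yet)
Bit 11: prefix='01' -> emit 'p', reset
Bit 12: prefix='0' (no match yet)
Bit 13: prefix='00' (no match yet)
Bit 14: prefix='001' (no match yet)
Bit 15: prefix='0011' -> emit 'f', reset
Bit 16: prefix='0' (no match yet)
Bit 17: prefix='00' (no match yet)
Bit 18: prefix='001' (no match yet)
Bit 19: prefix='0010' -> emit 'd', reset
Bit 20: prefix='0' (no match yet)
Bit 21: prefix='00' (no match yet)
Bit 22: prefix='001' (no match yet)
Bit 23: prefix='0010' -> emit 'd', reset
Bit 24: prefix='0' (no match yet)
Bit 25: prefix='00' (no match yet)
Bit 26: prefix='001' (no match yet)
Bit 27: prefix='0011' -> emit 'f', reset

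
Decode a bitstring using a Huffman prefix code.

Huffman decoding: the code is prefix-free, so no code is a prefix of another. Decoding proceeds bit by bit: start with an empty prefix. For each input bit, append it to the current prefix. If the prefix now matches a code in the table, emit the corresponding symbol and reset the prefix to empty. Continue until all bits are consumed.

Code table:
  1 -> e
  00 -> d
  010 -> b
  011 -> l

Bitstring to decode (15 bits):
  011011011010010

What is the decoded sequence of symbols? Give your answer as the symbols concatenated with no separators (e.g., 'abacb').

Bit 0: prefix='0' (no match yet)
Bit 1: prefix='01' (no match yet)
Bit 2: prefix='011' -> emit 'l', reset
Bit 3: prefix='0' (no match yet)
Bit 4: prefix='01' (no match yet)
Bit 5: prefix='011' -> emit 'l', reset
Bit 6: prefix='0' (no match yet)
Bit 7: prefix='01' (no match yet)
Bit 8: prefix='011' -> emit 'l', reset
Bit 9: prefix='0' (no match yet)
Bit 10: prefix='01' (no match yet)
Bit 11: prefix='010' -> emit 'b', reset
Bit 12: prefix='0' (no match yet)
Bit 13: prefix='01' (no match yet)
Bit 14: prefix='010' -> emit 'b', reset

Answer: lllbb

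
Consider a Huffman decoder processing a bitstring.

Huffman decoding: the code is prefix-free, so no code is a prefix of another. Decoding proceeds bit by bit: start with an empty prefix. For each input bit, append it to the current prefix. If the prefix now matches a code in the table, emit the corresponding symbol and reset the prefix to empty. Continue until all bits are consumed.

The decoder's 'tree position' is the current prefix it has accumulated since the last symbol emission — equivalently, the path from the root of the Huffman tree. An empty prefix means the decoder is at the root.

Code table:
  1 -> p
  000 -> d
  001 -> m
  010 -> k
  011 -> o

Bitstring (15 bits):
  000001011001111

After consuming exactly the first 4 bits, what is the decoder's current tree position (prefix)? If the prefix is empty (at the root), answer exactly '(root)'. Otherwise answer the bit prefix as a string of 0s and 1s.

Bit 0: prefix='0' (no match yet)
Bit 1: prefix='00' (no match yet)
Bit 2: prefix='000' -> emit 'd', reset
Bit 3: prefix='0' (no match yet)

Answer: 0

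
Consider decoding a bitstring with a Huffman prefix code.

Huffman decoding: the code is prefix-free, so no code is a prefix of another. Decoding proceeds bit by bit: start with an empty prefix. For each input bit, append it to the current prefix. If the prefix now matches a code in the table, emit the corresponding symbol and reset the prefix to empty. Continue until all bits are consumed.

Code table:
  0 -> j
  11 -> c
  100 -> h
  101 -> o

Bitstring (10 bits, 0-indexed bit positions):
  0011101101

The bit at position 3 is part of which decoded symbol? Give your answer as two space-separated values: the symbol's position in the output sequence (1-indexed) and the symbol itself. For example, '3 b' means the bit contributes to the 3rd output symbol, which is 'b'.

Bit 0: prefix='0' -> emit 'j', reset
Bit 1: prefix='0' -> emit 'j', reset
Bit 2: prefix='1' (no match yet)
Bit 3: prefix='11' -> emit 'c', reset
Bit 4: prefix='1' (no match yet)
Bit 5: prefix='10' (no match yet)
Bit 6: prefix='101' -> emit 'o', reset
Bit 7: prefix='1' (no match yet)

Answer: 3 c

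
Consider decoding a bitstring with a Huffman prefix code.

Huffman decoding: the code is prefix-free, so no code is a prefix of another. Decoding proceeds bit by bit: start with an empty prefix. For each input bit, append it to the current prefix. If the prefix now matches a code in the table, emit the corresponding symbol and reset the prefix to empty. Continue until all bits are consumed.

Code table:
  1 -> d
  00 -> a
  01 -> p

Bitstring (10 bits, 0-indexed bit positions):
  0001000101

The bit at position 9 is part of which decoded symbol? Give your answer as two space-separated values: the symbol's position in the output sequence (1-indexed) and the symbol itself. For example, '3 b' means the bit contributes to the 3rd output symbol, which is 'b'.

Answer: 5 p

Derivation:
Bit 0: prefix='0' (no match yet)
Bit 1: prefix='00' -> emit 'a', reset
Bit 2: prefix='0' (no match yet)
Bit 3: prefix='01' -> emit 'p', reset
Bit 4: prefix='0' (no match yet)
Bit 5: prefix='00' -> emit 'a', reset
Bit 6: prefix='0' (no match yet)
Bit 7: prefix='01' -> emit 'p', reset
Bit 8: prefix='0' (no match yet)
Bit 9: prefix='01' -> emit 'p', reset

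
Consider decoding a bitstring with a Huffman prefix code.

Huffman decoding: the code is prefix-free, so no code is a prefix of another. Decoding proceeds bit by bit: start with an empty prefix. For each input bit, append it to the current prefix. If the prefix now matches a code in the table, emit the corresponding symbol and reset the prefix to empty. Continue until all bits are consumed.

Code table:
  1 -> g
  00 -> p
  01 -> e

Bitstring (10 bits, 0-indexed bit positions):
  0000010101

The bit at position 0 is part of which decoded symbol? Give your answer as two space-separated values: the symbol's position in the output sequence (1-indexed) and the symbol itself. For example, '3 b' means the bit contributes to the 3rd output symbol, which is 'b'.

Bit 0: prefix='0' (no match yet)
Bit 1: prefix='00' -> emit 'p', reset
Bit 2: prefix='0' (no match yet)
Bit 3: prefix='00' -> emit 'p', reset
Bit 4: prefix='0' (no match yet)

Answer: 1 p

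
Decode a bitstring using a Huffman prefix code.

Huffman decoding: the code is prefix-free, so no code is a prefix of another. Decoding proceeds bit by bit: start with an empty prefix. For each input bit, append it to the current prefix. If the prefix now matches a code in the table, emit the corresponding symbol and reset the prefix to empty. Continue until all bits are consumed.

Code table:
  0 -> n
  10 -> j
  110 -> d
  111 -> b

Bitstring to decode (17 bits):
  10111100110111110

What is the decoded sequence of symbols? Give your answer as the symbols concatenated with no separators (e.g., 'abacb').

Answer: jbjndbd

Derivation:
Bit 0: prefix='1' (no match yet)
Bit 1: prefix='10' -> emit 'j', reset
Bit 2: prefix='1' (no match yet)
Bit 3: prefix='11' (no match yet)
Bit 4: prefix='111' -> emit 'b', reset
Bit 5: prefix='1' (no match yet)
Bit 6: prefix='10' -> emit 'j', reset
Bit 7: prefix='0' -> emit 'n', reset
Bit 8: prefix='1' (no match yet)
Bit 9: prefix='11' (no match yet)
Bit 10: prefix='110' -> emit 'd', reset
Bit 11: prefix='1' (no match yet)
Bit 12: prefix='11' (no match yet)
Bit 13: prefix='111' -> emit 'b', reset
Bit 14: prefix='1' (no match yet)
Bit 15: prefix='11' (no match yet)
Bit 16: prefix='110' -> emit 'd', reset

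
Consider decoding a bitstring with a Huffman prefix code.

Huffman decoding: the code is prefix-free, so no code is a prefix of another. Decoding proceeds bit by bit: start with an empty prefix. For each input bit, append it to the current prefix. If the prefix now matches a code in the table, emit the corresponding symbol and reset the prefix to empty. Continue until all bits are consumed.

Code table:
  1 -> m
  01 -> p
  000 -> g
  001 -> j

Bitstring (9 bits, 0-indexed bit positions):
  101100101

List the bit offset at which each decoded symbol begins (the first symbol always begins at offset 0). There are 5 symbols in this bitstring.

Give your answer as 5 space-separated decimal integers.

Answer: 0 1 3 4 7

Derivation:
Bit 0: prefix='1' -> emit 'm', reset
Bit 1: prefix='0' (no match yet)
Bit 2: prefix='01' -> emit 'p', reset
Bit 3: prefix='1' -> emit 'm', reset
Bit 4: prefix='0' (no match yet)
Bit 5: prefix='00' (no match yet)
Bit 6: prefix='001' -> emit 'j', reset
Bit 7: prefix='0' (no match yet)
Bit 8: prefix='01' -> emit 'p', reset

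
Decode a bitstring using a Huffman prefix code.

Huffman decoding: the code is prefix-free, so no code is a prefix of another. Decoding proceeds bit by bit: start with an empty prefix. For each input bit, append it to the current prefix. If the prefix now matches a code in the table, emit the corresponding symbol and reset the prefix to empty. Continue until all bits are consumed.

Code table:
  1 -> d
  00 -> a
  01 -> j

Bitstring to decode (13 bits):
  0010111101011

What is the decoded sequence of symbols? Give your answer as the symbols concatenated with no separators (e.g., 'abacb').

Bit 0: prefix='0' (no match yet)
Bit 1: prefix='00' -> emit 'a', reset
Bit 2: prefix='1' -> emit 'd', reset
Bit 3: prefix='0' (no match yet)
Bit 4: prefix='01' -> emit 'j', reset
Bit 5: prefix='1' -> emit 'd', reset
Bit 6: prefix='1' -> emit 'd', reset
Bit 7: prefix='1' -> emit 'd', reset
Bit 8: prefix='0' (no match yet)
Bit 9: prefix='01' -> emit 'j', reset
Bit 10: prefix='0' (no match yet)
Bit 11: prefix='01' -> emit 'j', reset
Bit 12: prefix='1' -> emit 'd', reset

Answer: adjdddjjd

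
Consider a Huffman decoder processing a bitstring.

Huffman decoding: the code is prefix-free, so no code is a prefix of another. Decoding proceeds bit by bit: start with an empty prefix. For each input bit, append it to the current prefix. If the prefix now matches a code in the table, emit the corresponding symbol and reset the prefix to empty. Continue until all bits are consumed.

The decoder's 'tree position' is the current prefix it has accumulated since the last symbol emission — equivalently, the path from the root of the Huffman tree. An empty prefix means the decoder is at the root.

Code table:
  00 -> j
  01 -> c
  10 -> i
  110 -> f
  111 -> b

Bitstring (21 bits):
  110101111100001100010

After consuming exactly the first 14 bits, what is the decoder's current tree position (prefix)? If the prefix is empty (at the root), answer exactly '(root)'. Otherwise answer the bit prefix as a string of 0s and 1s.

Answer: 0

Derivation:
Bit 0: prefix='1' (no match yet)
Bit 1: prefix='11' (no match yet)
Bit 2: prefix='110' -> emit 'f', reset
Bit 3: prefix='1' (no match yet)
Bit 4: prefix='10' -> emit 'i', reset
Bit 5: prefix='1' (no match yet)
Bit 6: prefix='11' (no match yet)
Bit 7: prefix='111' -> emit 'b', reset
Bit 8: prefix='1' (no match yet)
Bit 9: prefix='11' (no match yet)
Bit 10: prefix='110' -> emit 'f', reset
Bit 11: prefix='0' (no match yet)
Bit 12: prefix='00' -> emit 'j', reset
Bit 13: prefix='0' (no match yet)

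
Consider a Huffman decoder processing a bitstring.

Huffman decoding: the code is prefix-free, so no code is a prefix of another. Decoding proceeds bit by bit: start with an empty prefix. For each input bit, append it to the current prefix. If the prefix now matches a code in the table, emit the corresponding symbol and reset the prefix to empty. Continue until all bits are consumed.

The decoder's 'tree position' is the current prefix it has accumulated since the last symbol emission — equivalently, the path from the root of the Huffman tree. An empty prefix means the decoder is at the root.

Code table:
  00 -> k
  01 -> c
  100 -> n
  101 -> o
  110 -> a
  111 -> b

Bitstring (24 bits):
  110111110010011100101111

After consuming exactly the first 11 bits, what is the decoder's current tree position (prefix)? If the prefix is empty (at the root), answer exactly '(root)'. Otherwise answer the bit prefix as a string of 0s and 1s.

Bit 0: prefix='1' (no match yet)
Bit 1: prefix='11' (no match yet)
Bit 2: prefix='110' -> emit 'a', reset
Bit 3: prefix='1' (no match yet)
Bit 4: prefix='11' (no match yet)
Bit 5: prefix='111' -> emit 'b', reset
Bit 6: prefix='1' (no match yet)
Bit 7: prefix='11' (no match yet)
Bit 8: prefix='110' -> emit 'a', reset
Bit 9: prefix='0' (no match yet)
Bit 10: prefix='01' -> emit 'c', reset

Answer: (root)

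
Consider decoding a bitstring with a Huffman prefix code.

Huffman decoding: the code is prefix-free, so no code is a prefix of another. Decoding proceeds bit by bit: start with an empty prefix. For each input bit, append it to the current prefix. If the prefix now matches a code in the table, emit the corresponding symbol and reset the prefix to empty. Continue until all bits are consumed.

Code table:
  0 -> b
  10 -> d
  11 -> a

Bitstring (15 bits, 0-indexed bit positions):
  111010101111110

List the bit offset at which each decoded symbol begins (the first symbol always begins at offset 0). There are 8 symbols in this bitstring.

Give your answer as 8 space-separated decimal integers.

Answer: 0 2 4 6 8 10 12 14

Derivation:
Bit 0: prefix='1' (no match yet)
Bit 1: prefix='11' -> emit 'a', reset
Bit 2: prefix='1' (no match yet)
Bit 3: prefix='10' -> emit 'd', reset
Bit 4: prefix='1' (no match yet)
Bit 5: prefix='10' -> emit 'd', reset
Bit 6: prefix='1' (no match yet)
Bit 7: prefix='10' -> emit 'd', reset
Bit 8: prefix='1' (no match yet)
Bit 9: prefix='11' -> emit 'a', reset
Bit 10: prefix='1' (no match yet)
Bit 11: prefix='11' -> emit 'a', reset
Bit 12: prefix='1' (no match yet)
Bit 13: prefix='11' -> emit 'a', reset
Bit 14: prefix='0' -> emit 'b', reset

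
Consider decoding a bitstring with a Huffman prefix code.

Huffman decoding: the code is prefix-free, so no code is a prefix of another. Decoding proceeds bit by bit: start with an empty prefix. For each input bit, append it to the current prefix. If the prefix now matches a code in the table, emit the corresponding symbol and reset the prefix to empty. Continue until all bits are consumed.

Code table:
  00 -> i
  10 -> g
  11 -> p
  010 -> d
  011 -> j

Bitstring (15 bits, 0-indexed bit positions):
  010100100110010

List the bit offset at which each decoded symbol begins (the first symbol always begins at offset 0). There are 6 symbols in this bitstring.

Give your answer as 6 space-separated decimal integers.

Bit 0: prefix='0' (no match yet)
Bit 1: prefix='01' (no match yet)
Bit 2: prefix='010' -> emit 'd', reset
Bit 3: prefix='1' (no match yet)
Bit 4: prefix='10' -> emit 'g', reset
Bit 5: prefix='0' (no match yet)
Bit 6: prefix='01' (no match yet)
Bit 7: prefix='010' -> emit 'd', reset
Bit 8: prefix='0' (no match yet)
Bit 9: prefix='01' (no match yet)
Bit 10: prefix='011' -> emit 'j', reset
Bit 11: prefix='0' (no match yet)
Bit 12: prefix='00' -> emit 'i', reset
Bit 13: prefix='1' (no match yet)
Bit 14: prefix='10' -> emit 'g', reset

Answer: 0 3 5 8 11 13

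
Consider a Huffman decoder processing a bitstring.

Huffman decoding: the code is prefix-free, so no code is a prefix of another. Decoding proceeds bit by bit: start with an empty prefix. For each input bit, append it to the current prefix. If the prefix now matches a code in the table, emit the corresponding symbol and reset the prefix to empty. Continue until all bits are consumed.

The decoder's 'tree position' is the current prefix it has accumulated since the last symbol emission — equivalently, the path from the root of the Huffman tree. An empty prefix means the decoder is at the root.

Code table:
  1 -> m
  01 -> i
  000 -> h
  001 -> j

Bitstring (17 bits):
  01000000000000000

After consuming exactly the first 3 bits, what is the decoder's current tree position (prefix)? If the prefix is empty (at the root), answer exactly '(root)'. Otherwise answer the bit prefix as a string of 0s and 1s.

Answer: 0

Derivation:
Bit 0: prefix='0' (no match yet)
Bit 1: prefix='01' -> emit 'i', reset
Bit 2: prefix='0' (no match yet)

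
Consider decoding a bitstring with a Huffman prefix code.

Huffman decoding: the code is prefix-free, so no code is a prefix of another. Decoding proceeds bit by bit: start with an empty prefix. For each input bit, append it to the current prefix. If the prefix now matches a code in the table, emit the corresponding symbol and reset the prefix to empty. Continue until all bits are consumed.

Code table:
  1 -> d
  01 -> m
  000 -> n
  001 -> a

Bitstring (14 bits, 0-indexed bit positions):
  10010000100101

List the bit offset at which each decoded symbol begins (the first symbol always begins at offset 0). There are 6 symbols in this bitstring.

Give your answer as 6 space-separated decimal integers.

Answer: 0 1 4 7 9 12

Derivation:
Bit 0: prefix='1' -> emit 'd', reset
Bit 1: prefix='0' (no match yet)
Bit 2: prefix='00' (no match yet)
Bit 3: prefix='001' -> emit 'a', reset
Bit 4: prefix='0' (no match yet)
Bit 5: prefix='00' (no match yet)
Bit 6: prefix='000' -> emit 'n', reset
Bit 7: prefix='0' (no match yet)
Bit 8: prefix='01' -> emit 'm', reset
Bit 9: prefix='0' (no match yet)
Bit 10: prefix='00' (no match yet)
Bit 11: prefix='001' -> emit 'a', reset
Bit 12: prefix='0' (no match yet)
Bit 13: prefix='01' -> emit 'm', reset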